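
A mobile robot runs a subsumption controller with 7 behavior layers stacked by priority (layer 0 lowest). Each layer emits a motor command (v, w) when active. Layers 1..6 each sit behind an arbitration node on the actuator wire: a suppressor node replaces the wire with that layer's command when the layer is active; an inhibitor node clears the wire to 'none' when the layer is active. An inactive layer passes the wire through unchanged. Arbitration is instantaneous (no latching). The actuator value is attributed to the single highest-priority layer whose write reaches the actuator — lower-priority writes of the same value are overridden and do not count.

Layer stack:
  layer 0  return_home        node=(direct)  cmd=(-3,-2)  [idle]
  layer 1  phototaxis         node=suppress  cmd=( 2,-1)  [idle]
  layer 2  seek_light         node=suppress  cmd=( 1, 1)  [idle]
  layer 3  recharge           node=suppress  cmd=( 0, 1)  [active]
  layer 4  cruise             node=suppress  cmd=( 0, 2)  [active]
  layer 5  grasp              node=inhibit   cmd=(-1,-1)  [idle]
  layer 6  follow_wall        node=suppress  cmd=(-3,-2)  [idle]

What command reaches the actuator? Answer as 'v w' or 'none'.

0 2

L0 return_home: idle → wire = none
L1 phototaxis: idle → wire stays none
L2 seek_light: idle → wire stays none
L3 recharge: active, suppressor → wire = (0, 1)
L4 cruise: active, suppressor → wire = (0, 2)
L5 grasp: idle → wire stays (0, 2)
L6 follow_wall: idle → wire stays (0, 2)
actuator = (0, 2)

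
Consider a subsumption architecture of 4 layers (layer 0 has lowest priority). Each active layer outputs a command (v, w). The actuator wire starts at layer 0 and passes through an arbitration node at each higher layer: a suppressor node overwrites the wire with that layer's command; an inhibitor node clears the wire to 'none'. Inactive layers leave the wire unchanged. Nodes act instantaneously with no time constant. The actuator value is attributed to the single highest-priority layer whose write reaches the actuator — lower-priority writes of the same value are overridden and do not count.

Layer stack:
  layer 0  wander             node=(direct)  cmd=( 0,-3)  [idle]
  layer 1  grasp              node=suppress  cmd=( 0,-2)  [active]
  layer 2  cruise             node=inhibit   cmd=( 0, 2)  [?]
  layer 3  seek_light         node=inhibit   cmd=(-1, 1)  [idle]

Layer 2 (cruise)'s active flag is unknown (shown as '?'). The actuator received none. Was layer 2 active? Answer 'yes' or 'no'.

If layer 2 is active=yes:
  actuator would be none
If layer 2 is active=no:
  actuator would be (0, -2)
Observed none, so layer 2 was active.

yes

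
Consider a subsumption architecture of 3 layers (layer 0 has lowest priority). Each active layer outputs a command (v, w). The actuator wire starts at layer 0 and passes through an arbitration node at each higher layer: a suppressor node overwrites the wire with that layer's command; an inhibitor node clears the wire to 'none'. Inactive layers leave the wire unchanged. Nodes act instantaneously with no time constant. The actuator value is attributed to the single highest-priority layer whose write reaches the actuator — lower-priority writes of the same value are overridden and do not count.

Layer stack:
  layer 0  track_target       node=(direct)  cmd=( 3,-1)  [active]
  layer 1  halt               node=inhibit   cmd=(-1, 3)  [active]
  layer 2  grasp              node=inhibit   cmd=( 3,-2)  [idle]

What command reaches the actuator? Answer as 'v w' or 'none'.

none

L0 track_target: active, feeds wire = (3, -1)
L1 halt: active, inhibitor → wire = none
L2 grasp: idle → wire stays none
actuator = none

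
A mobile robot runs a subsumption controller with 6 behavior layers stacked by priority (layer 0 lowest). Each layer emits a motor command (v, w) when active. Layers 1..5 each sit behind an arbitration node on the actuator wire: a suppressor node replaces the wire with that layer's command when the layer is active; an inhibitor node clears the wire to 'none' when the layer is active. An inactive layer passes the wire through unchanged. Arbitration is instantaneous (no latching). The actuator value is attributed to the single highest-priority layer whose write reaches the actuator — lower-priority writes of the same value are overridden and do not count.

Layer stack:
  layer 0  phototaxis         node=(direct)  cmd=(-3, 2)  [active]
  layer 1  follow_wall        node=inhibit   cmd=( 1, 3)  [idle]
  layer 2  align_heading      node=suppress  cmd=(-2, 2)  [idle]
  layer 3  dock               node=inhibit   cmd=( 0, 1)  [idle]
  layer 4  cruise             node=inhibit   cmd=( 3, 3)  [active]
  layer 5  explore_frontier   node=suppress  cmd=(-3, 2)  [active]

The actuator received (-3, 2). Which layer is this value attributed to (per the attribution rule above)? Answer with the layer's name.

explore_frontier

[0] phototaxis on; wire := (-3, 2)
[1] follow_wall off; pass (-3, 2)
[2] align_heading off; pass (-3, 2)
[3] dock off; pass (-3, 2)
[4] cruise on (inhibit); wire := none
[5] explore_frontier on (suppress); wire := (-3, 2)
output (-3, 2)
last writer: layer 5 = explore_frontier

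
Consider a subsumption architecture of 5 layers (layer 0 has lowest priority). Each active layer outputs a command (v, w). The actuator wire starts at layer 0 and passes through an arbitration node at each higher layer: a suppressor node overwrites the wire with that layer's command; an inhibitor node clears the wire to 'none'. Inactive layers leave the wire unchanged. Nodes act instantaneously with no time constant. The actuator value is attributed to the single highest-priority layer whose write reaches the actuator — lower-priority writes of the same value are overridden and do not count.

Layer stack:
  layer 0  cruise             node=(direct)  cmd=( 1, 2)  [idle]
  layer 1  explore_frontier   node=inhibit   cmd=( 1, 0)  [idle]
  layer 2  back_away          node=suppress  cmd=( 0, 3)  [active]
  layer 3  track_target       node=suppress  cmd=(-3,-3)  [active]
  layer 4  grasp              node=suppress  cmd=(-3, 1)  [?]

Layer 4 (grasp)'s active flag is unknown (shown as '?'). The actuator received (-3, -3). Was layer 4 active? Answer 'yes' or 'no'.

If layer 4 is active=yes:
  actuator would be (-3, 1)
If layer 4 is active=no:
  actuator would be (-3, -3)
Observed (-3, -3), so layer 4 was idle.

no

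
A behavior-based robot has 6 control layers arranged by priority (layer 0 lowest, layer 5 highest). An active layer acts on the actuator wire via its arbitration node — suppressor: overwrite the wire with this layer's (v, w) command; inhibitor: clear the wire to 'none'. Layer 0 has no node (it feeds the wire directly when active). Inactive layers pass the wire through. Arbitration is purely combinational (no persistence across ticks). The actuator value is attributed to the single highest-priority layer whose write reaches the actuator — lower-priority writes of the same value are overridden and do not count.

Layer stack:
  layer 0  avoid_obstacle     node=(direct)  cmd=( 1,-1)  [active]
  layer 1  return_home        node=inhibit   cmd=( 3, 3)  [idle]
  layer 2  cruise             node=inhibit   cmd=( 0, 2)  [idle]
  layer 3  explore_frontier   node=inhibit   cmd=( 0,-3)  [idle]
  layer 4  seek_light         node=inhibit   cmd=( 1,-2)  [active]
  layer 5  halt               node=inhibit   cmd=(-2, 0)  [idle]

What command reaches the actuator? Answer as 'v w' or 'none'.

none

layer 0 (avoid_obstacle) active — direct: (1, -1)
layer 1 (return_home) idle — unchanged: (1, -1)
layer 2 (cruise) idle — unchanged: (1, -1)
layer 3 (explore_frontier) idle — unchanged: (1, -1)
layer 4 (seek_light) active — inhibits: none
layer 5 (halt) idle — unchanged: none
→ actuator none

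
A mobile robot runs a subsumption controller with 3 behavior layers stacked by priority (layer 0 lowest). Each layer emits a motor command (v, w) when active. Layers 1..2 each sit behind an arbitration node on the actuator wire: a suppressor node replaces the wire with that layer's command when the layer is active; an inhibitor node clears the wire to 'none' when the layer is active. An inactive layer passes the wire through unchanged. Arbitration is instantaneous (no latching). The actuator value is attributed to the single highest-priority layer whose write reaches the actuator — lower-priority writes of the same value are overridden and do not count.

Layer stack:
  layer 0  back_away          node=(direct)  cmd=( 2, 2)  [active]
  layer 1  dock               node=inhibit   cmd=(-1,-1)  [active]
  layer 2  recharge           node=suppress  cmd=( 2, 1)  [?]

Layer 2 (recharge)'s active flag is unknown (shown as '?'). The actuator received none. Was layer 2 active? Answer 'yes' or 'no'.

no

If layer 2 is active=yes:
  actuator would be (2, 1)
If layer 2 is active=no:
  actuator would be none
Observed none, so layer 2 was idle.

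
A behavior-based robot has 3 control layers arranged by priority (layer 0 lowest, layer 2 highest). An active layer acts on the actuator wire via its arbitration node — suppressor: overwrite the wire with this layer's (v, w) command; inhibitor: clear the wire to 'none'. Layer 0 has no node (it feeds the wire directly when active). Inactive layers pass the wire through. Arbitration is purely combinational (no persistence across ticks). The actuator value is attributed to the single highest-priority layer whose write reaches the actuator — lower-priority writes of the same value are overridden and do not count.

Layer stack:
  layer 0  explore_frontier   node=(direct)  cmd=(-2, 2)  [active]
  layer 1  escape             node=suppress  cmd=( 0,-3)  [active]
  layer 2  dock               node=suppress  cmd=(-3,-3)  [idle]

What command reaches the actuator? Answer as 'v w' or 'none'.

L0 explore_frontier: active, feeds wire = (-2, 2)
L1 escape: active, suppressor → wire = (0, -3)
L2 dock: idle → wire stays (0, -3)
actuator = (0, -3)

0 -3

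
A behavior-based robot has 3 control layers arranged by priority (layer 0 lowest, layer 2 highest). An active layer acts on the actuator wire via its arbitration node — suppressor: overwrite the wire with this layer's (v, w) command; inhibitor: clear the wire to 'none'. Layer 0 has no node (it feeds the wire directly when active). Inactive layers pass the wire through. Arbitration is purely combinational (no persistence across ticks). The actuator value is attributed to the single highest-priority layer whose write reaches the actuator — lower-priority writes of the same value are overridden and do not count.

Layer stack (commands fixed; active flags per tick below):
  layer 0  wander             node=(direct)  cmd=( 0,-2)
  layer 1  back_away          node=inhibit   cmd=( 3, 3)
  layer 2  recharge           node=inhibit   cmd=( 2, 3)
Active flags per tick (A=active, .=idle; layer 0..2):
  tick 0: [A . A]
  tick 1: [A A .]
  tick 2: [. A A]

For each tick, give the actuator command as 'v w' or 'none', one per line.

tick 0:
  L0 wander: active, feeds wire = (0, -2)
  L1 back_away: idle → wire stays (0, -2)
  L2 recharge: active, inhibitor → wire = none
  actuator = none
tick 1:
  L0 wander: active, feeds wire = (0, -2)
  L1 back_away: active, inhibitor → wire = none
  L2 recharge: idle → wire stays none
  actuator = none
tick 2:
  L0 wander: idle → wire = none
  L1 back_away: active, inhibitor → wire = none
  L2 recharge: active, inhibitor → wire = none
  actuator = none

none
none
none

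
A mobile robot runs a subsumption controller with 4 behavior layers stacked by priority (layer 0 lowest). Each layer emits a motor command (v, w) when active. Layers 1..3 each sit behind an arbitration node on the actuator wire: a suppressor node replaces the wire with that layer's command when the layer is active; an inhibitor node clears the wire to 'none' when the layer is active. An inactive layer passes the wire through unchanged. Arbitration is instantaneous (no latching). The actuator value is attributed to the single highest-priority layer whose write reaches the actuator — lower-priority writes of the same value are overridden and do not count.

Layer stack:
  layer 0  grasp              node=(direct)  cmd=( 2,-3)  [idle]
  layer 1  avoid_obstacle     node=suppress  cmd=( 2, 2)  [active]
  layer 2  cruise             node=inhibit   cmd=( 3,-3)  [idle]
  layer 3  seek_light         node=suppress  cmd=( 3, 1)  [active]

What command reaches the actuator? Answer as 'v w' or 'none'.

layer 0 (grasp) idle — none
layer 1 (avoid_obstacle) active — suppresses: (2, 2)
layer 2 (cruise) idle — unchanged: (2, 2)
layer 3 (seek_light) active — suppresses: (3, 1)
→ actuator (3, 1)

3 1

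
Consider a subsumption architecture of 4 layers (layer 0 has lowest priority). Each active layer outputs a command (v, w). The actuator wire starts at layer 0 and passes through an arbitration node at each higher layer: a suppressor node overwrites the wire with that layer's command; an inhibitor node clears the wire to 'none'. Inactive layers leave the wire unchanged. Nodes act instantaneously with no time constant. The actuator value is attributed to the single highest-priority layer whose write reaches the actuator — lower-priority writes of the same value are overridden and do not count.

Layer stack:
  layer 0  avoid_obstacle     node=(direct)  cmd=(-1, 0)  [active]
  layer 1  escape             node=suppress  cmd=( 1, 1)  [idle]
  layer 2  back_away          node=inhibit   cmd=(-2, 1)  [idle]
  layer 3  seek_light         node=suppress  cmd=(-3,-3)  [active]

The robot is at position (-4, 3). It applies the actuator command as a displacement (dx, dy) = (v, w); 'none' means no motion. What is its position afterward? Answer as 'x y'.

L0 avoid_obstacle: active, feeds wire = (-1, 0)
L1 escape: idle → wire stays (-1, 0)
L2 back_away: idle → wire stays (-1, 0)
L3 seek_light: active, suppressor → wire = (-3, -3)
actuator = (-3, -3)
position: (-4, 3) + (-3, -3) = (-7, 0)

-7 0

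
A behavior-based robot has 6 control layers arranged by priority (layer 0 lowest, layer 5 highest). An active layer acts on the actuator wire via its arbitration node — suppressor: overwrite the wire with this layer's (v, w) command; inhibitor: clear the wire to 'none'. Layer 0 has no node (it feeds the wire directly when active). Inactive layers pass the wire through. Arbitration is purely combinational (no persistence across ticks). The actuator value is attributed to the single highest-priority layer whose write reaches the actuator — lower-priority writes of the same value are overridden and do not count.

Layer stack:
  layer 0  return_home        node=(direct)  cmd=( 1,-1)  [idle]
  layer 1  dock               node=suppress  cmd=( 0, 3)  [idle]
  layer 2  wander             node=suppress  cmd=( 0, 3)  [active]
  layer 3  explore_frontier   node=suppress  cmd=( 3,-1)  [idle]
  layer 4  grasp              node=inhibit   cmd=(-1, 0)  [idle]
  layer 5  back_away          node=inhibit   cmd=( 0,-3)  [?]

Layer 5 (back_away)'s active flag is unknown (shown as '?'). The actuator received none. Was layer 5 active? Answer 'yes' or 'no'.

yes

If layer 5 is active=yes:
  actuator would be none
If layer 5 is active=no:
  actuator would be (0, 3)
Observed none, so layer 5 was active.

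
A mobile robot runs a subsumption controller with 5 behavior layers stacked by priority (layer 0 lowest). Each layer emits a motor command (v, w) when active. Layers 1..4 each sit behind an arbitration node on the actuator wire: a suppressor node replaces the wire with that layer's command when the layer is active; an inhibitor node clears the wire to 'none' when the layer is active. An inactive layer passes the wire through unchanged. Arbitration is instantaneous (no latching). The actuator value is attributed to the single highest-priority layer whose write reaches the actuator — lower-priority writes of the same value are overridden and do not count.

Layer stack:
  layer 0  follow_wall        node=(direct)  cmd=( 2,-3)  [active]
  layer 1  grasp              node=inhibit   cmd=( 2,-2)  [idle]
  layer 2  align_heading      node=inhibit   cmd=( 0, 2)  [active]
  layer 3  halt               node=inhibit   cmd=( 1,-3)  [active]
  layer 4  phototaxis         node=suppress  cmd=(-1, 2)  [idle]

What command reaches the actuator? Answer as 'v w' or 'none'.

none

layer 0 (follow_wall) active — direct: (2, -3)
layer 1 (grasp) idle — unchanged: (2, -3)
layer 2 (align_heading) active — inhibits: none
layer 3 (halt) active — inhibits: none
layer 4 (phototaxis) idle — unchanged: none
→ actuator none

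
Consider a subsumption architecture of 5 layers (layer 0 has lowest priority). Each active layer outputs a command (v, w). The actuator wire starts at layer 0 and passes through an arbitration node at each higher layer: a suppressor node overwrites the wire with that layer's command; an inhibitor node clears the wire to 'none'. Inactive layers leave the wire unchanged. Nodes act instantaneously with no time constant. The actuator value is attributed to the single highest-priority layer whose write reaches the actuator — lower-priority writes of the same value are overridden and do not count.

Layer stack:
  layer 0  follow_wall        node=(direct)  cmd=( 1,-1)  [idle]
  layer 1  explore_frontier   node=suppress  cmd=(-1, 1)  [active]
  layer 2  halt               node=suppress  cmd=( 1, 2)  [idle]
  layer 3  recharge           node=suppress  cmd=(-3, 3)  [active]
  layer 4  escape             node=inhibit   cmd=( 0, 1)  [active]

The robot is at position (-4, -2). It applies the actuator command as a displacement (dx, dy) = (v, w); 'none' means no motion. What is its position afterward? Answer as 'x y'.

-4 -2

L0 follow_wall: idle → wire = none
L1 explore_frontier: active, suppressor → wire = (-1, 1)
L2 halt: idle → wire stays (-1, 1)
L3 recharge: active, suppressor → wire = (-3, 3)
L4 escape: active, inhibitor → wire = none
actuator = none
position: (-4, -2) + none = (-4, -2)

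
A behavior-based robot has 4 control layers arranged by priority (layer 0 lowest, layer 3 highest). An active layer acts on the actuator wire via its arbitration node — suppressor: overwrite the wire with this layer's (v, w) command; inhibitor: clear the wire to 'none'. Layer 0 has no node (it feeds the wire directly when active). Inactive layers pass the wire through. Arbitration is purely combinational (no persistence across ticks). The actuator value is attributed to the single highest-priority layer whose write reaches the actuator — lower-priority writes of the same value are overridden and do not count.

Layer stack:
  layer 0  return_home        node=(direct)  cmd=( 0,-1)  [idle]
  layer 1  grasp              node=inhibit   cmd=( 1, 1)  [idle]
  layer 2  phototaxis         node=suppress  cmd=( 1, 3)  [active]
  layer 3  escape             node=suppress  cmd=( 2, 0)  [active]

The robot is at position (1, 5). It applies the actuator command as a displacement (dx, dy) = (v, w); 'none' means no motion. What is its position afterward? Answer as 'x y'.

[0] return_home off; wire := none
[1] grasp off; pass none
[2] phototaxis on (suppress); wire := (1, 3)
[3] escape on (suppress); wire := (2, 0)
output (2, 0)
position: (1, 5) + (2, 0) = (3, 5)

3 5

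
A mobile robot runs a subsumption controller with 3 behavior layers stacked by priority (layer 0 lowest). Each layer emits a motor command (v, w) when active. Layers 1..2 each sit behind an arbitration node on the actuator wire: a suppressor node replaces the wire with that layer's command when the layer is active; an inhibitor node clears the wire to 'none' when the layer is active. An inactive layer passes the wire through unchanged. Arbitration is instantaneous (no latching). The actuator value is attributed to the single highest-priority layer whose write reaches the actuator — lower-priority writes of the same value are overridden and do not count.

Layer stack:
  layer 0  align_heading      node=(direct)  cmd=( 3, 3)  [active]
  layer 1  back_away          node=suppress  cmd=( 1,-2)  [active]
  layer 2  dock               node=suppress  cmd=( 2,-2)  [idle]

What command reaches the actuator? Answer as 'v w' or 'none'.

[0] align_heading on; wire := (3, 3)
[1] back_away on (suppress); wire := (1, -2)
[2] dock off; pass (1, -2)
output (1, -2)

1 -2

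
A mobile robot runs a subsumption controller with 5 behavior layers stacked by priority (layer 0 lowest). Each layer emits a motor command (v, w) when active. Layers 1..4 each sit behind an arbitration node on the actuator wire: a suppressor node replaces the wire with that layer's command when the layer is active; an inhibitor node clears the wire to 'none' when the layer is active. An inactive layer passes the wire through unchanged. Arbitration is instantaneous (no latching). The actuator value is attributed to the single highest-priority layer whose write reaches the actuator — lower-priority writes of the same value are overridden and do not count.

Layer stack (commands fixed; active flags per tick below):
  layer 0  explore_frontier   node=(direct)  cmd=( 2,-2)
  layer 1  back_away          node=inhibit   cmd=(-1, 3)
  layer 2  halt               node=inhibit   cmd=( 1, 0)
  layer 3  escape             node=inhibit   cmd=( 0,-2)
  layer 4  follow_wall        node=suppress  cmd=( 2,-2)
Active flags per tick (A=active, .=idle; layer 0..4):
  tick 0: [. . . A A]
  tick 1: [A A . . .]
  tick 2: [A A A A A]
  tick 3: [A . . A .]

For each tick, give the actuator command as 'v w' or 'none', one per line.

2 -2
none
2 -2
none

tick 0:
  [0] explore_frontier off; wire := none
  [1] back_away off; pass none
  [2] halt off; pass none
  [3] escape on (inhibit); wire := none
  [4] follow_wall on (suppress); wire := (2, -2)
  output (2, -2)
tick 1:
  [0] explore_frontier on; wire := (2, -2)
  [1] back_away on (inhibit); wire := none
  [2] halt off; pass none
  [3] escape off; pass none
  [4] follow_wall off; pass none
  output none
tick 2:
  [0] explore_frontier on; wire := (2, -2)
  [1] back_away on (inhibit); wire := none
  [2] halt on (inhibit); wire := none
  [3] escape on (inhibit); wire := none
  [4] follow_wall on (suppress); wire := (2, -2)
  output (2, -2)
tick 3:
  [0] explore_frontier on; wire := (2, -2)
  [1] back_away off; pass (2, -2)
  [2] halt off; pass (2, -2)
  [3] escape on (inhibit); wire := none
  [4] follow_wall off; pass none
  output none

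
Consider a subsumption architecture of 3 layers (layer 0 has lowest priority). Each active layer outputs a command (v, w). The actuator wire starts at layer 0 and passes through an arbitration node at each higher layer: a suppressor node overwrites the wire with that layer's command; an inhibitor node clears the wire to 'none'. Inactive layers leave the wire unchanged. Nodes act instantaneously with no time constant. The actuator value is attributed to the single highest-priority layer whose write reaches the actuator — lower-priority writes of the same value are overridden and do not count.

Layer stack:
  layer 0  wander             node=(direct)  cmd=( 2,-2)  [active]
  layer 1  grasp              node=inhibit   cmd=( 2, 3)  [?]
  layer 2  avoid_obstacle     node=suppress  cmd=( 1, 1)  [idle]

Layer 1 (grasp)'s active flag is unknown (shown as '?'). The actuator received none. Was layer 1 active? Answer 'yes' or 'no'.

If layer 1 is active=yes:
  actuator would be none
If layer 1 is active=no:
  actuator would be (2, -2)
Observed none, so layer 1 was active.

yes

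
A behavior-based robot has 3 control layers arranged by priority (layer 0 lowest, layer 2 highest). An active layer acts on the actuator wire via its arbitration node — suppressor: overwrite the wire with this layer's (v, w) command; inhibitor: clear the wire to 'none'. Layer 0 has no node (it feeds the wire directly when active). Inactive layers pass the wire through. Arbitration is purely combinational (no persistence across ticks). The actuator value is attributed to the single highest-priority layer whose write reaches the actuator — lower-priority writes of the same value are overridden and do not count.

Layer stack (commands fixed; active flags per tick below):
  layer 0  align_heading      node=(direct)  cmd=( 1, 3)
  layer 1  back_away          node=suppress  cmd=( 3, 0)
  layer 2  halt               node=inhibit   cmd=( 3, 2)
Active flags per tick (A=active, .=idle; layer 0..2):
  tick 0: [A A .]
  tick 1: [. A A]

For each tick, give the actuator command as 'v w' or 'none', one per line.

tick 0:
  L0 align_heading: active, feeds wire = (1, 3)
  L1 back_away: active, suppressor → wire = (3, 0)
  L2 halt: idle → wire stays (3, 0)
  actuator = (3, 0)
tick 1:
  L0 align_heading: idle → wire = none
  L1 back_away: active, suppressor → wire = (3, 0)
  L2 halt: active, inhibitor → wire = none
  actuator = none

3 0
none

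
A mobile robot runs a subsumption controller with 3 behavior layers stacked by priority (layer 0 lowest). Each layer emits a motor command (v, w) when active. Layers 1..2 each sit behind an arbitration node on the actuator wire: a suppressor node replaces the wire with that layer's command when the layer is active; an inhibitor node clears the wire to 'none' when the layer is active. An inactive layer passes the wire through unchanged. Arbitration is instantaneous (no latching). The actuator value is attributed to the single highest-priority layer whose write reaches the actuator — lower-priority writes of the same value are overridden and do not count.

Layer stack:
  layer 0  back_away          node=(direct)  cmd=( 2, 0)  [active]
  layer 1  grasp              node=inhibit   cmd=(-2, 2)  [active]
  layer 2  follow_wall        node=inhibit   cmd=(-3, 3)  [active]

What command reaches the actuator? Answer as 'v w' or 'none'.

none

L0 back_away: active, feeds wire = (2, 0)
L1 grasp: active, inhibitor → wire = none
L2 follow_wall: active, inhibitor → wire = none
actuator = none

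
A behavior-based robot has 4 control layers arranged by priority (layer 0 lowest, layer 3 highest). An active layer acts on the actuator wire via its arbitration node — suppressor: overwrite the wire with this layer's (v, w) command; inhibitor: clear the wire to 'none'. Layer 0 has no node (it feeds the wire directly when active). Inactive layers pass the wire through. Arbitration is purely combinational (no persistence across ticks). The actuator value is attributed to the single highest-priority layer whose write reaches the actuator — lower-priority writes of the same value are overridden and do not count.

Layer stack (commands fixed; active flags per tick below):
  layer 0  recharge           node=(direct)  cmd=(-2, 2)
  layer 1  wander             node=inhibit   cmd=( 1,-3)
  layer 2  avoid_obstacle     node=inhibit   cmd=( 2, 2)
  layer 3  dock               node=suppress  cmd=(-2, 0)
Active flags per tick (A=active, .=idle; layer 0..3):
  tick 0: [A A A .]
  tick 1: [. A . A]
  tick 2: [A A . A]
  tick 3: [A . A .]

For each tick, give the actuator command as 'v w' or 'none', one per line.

tick 0:
  [0] recharge on; wire := (-2, 2)
  [1] wander on (inhibit); wire := none
  [2] avoid_obstacle on (inhibit); wire := none
  [3] dock off; pass none
  output none
tick 1:
  [0] recharge off; wire := none
  [1] wander on (inhibit); wire := none
  [2] avoid_obstacle off; pass none
  [3] dock on (suppress); wire := (-2, 0)
  output (-2, 0)
tick 2:
  [0] recharge on; wire := (-2, 2)
  [1] wander on (inhibit); wire := none
  [2] avoid_obstacle off; pass none
  [3] dock on (suppress); wire := (-2, 0)
  output (-2, 0)
tick 3:
  [0] recharge on; wire := (-2, 2)
  [1] wander off; pass (-2, 2)
  [2] avoid_obstacle on (inhibit); wire := none
  [3] dock off; pass none
  output none

none
-2 0
-2 0
none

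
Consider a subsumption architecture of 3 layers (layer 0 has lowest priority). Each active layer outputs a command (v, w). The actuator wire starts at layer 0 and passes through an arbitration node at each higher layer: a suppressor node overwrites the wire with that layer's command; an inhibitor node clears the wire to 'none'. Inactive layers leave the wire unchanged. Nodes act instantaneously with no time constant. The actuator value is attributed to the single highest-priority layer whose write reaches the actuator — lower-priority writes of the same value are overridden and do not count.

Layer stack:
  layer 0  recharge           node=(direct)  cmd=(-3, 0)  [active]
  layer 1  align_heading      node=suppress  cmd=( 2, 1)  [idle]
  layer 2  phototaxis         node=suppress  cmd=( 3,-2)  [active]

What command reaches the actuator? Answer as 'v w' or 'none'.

3 -2

L0 recharge: active, feeds wire = (-3, 0)
L1 align_heading: idle → wire stays (-3, 0)
L2 phototaxis: active, suppressor → wire = (3, -2)
actuator = (3, -2)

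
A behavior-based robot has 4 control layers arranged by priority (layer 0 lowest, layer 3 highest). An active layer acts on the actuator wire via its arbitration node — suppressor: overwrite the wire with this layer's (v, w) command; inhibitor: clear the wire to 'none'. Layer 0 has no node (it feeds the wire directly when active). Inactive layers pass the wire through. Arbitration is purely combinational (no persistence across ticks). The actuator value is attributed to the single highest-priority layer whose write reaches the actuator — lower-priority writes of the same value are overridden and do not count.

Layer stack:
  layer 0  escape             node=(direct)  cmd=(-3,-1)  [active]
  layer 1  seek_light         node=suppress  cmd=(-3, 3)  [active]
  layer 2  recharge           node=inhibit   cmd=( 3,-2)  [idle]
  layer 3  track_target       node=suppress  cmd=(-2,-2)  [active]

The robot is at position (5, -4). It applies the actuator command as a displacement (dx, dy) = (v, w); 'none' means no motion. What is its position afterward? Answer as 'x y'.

3 -6

layer 0 (escape) active — direct: (-3, -1)
layer 1 (seek_light) active — suppresses: (-3, 3)
layer 2 (recharge) idle — unchanged: (-3, 3)
layer 3 (track_target) active — suppresses: (-2, -2)
→ actuator (-2, -2)
position: (5, -4) + (-2, -2) = (3, -6)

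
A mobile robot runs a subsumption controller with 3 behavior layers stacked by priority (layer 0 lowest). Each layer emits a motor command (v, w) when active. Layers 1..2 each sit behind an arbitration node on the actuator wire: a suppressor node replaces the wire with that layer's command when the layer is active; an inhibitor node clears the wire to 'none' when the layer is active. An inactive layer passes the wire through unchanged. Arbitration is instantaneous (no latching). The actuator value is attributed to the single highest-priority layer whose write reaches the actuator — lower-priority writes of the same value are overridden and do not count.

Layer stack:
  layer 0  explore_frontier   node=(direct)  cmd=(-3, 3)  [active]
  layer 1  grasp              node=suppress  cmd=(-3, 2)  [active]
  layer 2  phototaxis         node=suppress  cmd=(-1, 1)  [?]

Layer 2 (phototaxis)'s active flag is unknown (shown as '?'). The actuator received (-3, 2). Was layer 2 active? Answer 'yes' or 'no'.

If layer 2 is active=yes:
  actuator would be (-1, 1)
If layer 2 is active=no:
  actuator would be (-3, 2)
Observed (-3, 2), so layer 2 was idle.

no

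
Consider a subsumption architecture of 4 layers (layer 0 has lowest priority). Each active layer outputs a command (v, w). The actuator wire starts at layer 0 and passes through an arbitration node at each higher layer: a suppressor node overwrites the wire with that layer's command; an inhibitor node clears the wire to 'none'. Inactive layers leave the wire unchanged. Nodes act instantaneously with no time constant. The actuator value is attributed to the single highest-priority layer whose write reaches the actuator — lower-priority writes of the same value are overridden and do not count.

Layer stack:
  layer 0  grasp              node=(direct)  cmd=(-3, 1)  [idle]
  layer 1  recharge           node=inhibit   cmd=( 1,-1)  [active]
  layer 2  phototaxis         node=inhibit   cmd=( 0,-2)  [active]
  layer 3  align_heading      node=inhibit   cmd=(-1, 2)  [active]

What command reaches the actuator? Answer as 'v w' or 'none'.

L0 grasp: idle → wire = none
L1 recharge: active, inhibitor → wire = none
L2 phototaxis: active, inhibitor → wire = none
L3 align_heading: active, inhibitor → wire = none
actuator = none

none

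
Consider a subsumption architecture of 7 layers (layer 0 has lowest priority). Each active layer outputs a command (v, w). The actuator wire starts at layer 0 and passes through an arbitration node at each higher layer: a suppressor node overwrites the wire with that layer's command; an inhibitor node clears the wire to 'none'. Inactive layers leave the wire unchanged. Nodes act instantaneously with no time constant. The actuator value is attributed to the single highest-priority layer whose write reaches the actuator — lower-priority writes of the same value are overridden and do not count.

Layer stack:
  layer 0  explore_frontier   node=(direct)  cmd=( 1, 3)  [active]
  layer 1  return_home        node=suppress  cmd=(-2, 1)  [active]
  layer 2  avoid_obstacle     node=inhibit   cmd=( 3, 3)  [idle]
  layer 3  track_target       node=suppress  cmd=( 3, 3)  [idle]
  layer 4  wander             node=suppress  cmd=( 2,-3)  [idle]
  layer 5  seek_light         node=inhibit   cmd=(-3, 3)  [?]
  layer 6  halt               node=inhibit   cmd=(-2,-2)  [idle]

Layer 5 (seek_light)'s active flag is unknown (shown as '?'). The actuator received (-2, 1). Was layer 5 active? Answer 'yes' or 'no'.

If layer 5 is active=yes:
  actuator would be none
If layer 5 is active=no:
  actuator would be (-2, 1)
Observed (-2, 1), so layer 5 was idle.

no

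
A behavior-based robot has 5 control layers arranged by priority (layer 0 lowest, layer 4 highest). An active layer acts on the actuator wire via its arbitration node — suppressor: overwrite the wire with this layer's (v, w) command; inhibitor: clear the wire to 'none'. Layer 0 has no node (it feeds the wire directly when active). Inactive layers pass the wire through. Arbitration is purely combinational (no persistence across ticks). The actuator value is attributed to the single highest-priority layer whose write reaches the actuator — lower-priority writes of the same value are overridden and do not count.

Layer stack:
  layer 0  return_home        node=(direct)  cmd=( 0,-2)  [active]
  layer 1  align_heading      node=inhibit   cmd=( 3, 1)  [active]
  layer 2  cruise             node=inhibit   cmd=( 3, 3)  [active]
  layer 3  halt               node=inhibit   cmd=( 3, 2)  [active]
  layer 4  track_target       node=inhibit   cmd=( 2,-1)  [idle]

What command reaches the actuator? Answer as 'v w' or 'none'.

none

L0 return_home: active, feeds wire = (0, -2)
L1 align_heading: active, inhibitor → wire = none
L2 cruise: active, inhibitor → wire = none
L3 halt: active, inhibitor → wire = none
L4 track_target: idle → wire stays none
actuator = none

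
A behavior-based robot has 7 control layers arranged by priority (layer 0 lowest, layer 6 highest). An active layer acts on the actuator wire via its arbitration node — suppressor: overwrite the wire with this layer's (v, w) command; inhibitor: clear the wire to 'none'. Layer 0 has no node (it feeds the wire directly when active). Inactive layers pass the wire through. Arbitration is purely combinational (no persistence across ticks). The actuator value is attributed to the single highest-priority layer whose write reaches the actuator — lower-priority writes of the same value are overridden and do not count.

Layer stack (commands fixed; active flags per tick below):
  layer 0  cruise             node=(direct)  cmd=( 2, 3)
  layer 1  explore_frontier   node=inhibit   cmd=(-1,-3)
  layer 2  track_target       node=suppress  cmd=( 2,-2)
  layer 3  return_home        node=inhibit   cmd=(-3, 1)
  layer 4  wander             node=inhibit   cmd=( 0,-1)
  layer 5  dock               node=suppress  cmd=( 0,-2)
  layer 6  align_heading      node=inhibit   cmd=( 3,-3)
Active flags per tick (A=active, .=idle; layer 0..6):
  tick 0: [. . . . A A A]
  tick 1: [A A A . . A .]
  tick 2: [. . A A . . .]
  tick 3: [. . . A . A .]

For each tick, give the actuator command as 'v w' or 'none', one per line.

none
0 -2
none
0 -2

tick 0:
  layer 0 (cruise) idle — none
  layer 1 (explore_frontier) idle — unchanged: none
  layer 2 (track_target) idle — unchanged: none
  layer 3 (return_home) idle — unchanged: none
  layer 4 (wander) active — inhibits: none
  layer 5 (dock) active — suppresses: (0, -2)
  layer 6 (align_heading) active — inhibits: none
  → actuator none
tick 1:
  layer 0 (cruise) active — direct: (2, 3)
  layer 1 (explore_frontier) active — inhibits: none
  layer 2 (track_target) active — suppresses: (2, -2)
  layer 3 (return_home) idle — unchanged: (2, -2)
  layer 4 (wander) idle — unchanged: (2, -2)
  layer 5 (dock) active — suppresses: (0, -2)
  layer 6 (align_heading) idle — unchanged: (0, -2)
  → actuator (0, -2)
tick 2:
  layer 0 (cruise) idle — none
  layer 1 (explore_frontier) idle — unchanged: none
  layer 2 (track_target) active — suppresses: (2, -2)
  layer 3 (return_home) active — inhibits: none
  layer 4 (wander) idle — unchanged: none
  layer 5 (dock) idle — unchanged: none
  layer 6 (align_heading) idle — unchanged: none
  → actuator none
tick 3:
  layer 0 (cruise) idle — none
  layer 1 (explore_frontier) idle — unchanged: none
  layer 2 (track_target) idle — unchanged: none
  layer 3 (return_home) active — inhibits: none
  layer 4 (wander) idle — unchanged: none
  layer 5 (dock) active — suppresses: (0, -2)
  layer 6 (align_heading) idle — unchanged: (0, -2)
  → actuator (0, -2)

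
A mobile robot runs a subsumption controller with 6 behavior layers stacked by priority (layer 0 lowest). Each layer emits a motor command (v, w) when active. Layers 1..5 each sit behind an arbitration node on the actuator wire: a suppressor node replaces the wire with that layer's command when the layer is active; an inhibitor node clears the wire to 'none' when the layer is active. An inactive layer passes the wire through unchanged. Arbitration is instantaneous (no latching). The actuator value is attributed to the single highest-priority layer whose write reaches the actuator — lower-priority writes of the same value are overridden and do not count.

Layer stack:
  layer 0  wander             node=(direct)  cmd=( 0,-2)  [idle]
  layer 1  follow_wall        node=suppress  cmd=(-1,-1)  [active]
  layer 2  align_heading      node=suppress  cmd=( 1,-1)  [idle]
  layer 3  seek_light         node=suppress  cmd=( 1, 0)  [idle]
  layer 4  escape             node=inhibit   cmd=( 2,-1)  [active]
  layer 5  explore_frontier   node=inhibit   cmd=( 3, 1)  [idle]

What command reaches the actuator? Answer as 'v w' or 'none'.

L0 wander: idle → wire = none
L1 follow_wall: active, suppressor → wire = (-1, -1)
L2 align_heading: idle → wire stays (-1, -1)
L3 seek_light: idle → wire stays (-1, -1)
L4 escape: active, inhibitor → wire = none
L5 explore_frontier: idle → wire stays none
actuator = none

none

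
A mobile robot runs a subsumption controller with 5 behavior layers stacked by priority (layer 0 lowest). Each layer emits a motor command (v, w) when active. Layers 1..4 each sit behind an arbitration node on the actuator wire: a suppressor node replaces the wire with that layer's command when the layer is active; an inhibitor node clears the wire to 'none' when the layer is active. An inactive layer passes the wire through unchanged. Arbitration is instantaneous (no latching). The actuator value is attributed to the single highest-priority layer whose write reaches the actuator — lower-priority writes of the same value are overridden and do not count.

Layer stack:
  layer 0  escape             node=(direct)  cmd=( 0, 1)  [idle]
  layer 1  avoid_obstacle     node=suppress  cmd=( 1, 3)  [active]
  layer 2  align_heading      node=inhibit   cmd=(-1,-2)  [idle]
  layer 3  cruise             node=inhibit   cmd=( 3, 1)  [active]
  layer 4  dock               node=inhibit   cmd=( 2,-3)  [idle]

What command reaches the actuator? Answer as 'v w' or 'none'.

none

[0] escape off; wire := none
[1] avoid_obstacle on (suppress); wire := (1, 3)
[2] align_heading off; pass (1, 3)
[3] cruise on (inhibit); wire := none
[4] dock off; pass none
output none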